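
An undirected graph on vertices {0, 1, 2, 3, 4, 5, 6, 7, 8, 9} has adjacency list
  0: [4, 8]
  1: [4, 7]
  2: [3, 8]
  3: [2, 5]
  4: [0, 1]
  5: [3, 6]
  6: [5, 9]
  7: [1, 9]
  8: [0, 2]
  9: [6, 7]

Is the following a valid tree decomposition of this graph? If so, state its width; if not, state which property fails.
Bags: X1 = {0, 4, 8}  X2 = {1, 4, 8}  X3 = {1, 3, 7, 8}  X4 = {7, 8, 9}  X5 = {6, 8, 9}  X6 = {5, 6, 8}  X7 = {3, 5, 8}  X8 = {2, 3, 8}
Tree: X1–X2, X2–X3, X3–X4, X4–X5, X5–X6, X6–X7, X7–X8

A tree decomposition must satisfy three properties: every vertex lies in some bag; for every edge, both endpoints lie together in some bag; and for every vertex, the bags containing it form a connected subtree. Here bags containing vertex 3 are not connected in the tree, so the decomposition is invalid.

No — bags containing vertex 3 are not connected in the tree.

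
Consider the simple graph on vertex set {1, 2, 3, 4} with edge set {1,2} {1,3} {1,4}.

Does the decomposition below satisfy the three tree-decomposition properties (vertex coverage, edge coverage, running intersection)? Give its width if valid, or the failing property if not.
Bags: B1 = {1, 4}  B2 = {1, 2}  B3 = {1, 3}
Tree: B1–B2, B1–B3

Every vertex of G appears in some bag (union = {1, 2, 3, 4}); every edge is covered by a bag; and for each vertex v the set of bags containing v is connected in the bag tree. The decomposition is therefore valid. The largest bag has 2 vertices, so the width is 1.

Yes; width 1.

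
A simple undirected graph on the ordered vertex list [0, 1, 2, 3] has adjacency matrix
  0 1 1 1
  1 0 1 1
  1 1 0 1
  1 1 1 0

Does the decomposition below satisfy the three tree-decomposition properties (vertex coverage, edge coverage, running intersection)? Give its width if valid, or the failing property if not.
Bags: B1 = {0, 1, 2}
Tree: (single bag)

A tree decomposition must satisfy three properties: every vertex lies in some bag; for every edge, both endpoints lie together in some bag; and for every vertex, the bags containing it form a connected subtree. Here vertex 3 appears in no bag, so the decomposition is invalid.

No — vertex 3 appears in no bag.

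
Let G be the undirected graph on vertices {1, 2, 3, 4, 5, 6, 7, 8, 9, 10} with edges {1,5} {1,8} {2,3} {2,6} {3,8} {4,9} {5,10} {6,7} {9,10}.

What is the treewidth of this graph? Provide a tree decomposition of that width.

Every bag has size at most 2, so the width is 2 − 1 = 1 and tw(G) ≤ 1. G has an edge, so its treewidth is at least 1. Therefore the treewidth is 1.

Treewidth 1.
One optimal decomposition is:
Bags: B1 = {6, 7}  B2 = {2, 6}  B3 = {2, 3}  B4 = {3, 8}  B5 = {1, 8}  B6 = {1, 5}  B7 = {5, 10}  B8 = {9, 10}  B9 = {4, 9}
Tree: B1–B2, B2–B3, B3–B4, B4–B5, B5–B6, B6–B7, B7–B8, B8–B9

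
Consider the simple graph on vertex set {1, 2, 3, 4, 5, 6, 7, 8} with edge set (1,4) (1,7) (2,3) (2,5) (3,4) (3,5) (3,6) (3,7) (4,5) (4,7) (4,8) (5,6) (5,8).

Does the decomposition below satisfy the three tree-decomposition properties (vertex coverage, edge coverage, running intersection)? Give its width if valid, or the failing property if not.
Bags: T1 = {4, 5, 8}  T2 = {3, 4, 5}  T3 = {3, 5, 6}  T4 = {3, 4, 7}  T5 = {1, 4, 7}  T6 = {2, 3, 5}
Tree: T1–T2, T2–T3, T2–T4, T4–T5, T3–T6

Yes; width 2.

Checking the three conditions: (i) the bags cover all of {1, 2, 3, 4, 5, 6, 7, 8}; (ii) for each edge, some bag contains both endpoints; (iii) the bags containing any fixed vertex form a subtree. All hold, so the decomposition is valid with width 3 − 1 = 2.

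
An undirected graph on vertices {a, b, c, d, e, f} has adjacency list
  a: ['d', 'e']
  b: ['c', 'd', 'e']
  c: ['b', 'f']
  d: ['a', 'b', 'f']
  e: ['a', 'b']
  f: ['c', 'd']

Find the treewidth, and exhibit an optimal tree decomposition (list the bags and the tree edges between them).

Every bag has size at most 3, so the width is 3 − 1 = 2 and tw(G) ≤ 2. Since e–a–d–b–e is a cycle in G, G is not acyclic. Forests are exactly the graphs of treewidth ≤ 1, so tw(G) ≥ 2. Therefore the treewidth is 2.

Treewidth 2.
Bags: B1 = {a, b, e}  B2 = {a, b, d}  B3 = {b, c, d}  B4 = {c, d, f}
Tree: B1–B2, B2–B3, B3–B4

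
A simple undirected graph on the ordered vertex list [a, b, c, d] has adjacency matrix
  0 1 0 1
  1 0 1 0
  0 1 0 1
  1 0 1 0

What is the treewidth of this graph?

A width-2 tree decomposition is:
Bags: B1 = {a, b, d}  B2 = {b, c, d}
Tree: B1–B2
The largest bag has 3 vertices, giving width 2; this decomposition certifies tw(G) ≤ 2. For the lower bound, G contains the cycle d–a–b–c–d, so G is not a forest; only forests have treewidth ≤ 1, hence tw(G) ≥ 2. Therefore the treewidth is 2.

2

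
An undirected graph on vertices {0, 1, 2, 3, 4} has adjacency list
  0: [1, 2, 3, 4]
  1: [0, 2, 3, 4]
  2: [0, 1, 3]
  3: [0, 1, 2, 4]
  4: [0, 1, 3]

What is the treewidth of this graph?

3

A width-3 tree decomposition is:
Bags: B1 = {0, 1, 3, 4}  B2 = {0, 1, 2, 3}
Tree: B1–B2
Each bag holds 4 vertices, so the decomposition has width 3, which upper-bounds the treewidth. For the lower bound, the 4 vertices {0, 1, 2, 3} are pairwise adjacent, and any tree decomposition puts a clique entirely inside one bag — forcing width ≥ 3. Combining the bounds, tw(G) = 3.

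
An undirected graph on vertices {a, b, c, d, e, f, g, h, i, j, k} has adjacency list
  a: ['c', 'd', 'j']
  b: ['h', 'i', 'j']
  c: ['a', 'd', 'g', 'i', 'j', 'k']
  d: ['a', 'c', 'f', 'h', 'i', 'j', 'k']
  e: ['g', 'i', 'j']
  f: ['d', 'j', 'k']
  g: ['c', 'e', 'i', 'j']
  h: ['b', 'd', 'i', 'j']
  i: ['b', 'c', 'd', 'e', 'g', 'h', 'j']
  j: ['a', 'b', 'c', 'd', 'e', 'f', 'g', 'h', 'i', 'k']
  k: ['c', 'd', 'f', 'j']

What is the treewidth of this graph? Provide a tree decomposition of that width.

Every bag has size at most 4, so the width is 4 − 1 = 3 and tw(G) ≤ 3. Conversely, {d, h, i, j} is a clique of size 4, and the vertices of any clique must share a bag in every tree decomposition; so some bag has ≥ 4 vertices and tw(G) ≥ 3. Hence tw(G) = 3 exactly.

Treewidth 3.
One such decomposition:
Bags: B1 = {c, d, i, j}  B2 = {c, g, i, j}  B3 = {a, c, d, j}  B4 = {d, h, i, j}  B5 = {e, g, i, j}  B6 = {c, d, j, k}  B7 = {b, h, i, j}  B8 = {d, f, j, k}
Tree: B1–B2, B1–B3, B1–B4, B2–B5, B1–B6, B4–B7, B6–B8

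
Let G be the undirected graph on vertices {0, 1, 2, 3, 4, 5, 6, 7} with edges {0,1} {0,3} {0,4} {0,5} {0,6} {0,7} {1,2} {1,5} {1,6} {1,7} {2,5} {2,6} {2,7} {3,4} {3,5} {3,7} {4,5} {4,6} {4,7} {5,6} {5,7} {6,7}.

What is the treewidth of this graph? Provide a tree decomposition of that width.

Treewidth 4.
Bags: B1 = {0, 4, 5, 6, 7}  B2 = {0, 1, 5, 6, 7}  B3 = {1, 2, 5, 6, 7}  B4 = {0, 3, 4, 5, 7}
Tree: B1–B2, B2–B3, B1–B4

Every bag has size at most 5, so the width is 5 − 1 = 4 and tw(G) ≤ 4. For the lower bound, the 5 vertices {0, 1, 5, 6, 7} are pairwise adjacent, and any tree decomposition puts a clique entirely inside one bag — forcing width ≥ 4. Therefore the treewidth is 4.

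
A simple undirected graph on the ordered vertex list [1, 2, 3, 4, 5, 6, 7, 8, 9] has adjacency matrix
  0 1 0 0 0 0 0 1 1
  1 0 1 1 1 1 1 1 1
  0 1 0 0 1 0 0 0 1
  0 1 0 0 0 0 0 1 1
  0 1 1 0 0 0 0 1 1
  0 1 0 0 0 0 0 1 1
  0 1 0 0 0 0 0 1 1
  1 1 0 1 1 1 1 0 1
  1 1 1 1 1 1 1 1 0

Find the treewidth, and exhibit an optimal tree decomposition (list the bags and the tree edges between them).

Treewidth 3.
One optimal decomposition is:
Bags: B1 = {2, 6, 8, 9}  B2 = {2, 5, 8, 9}  B3 = {2, 4, 8, 9}  B4 = {1, 2, 8, 9}  B5 = {2, 3, 5, 9}  B6 = {2, 7, 8, 9}
Tree: B1–B2, B2–B3, B3–B4, B2–B5, B4–B6

Each bag holds 4 vertices, so the decomposition has width 3, which upper-bounds the treewidth. For the lower bound, the 4 vertices {1, 2, 8, 9} are pairwise adjacent, and any tree decomposition puts a clique entirely inside one bag — forcing width ≥ 3. Therefore the treewidth is 3.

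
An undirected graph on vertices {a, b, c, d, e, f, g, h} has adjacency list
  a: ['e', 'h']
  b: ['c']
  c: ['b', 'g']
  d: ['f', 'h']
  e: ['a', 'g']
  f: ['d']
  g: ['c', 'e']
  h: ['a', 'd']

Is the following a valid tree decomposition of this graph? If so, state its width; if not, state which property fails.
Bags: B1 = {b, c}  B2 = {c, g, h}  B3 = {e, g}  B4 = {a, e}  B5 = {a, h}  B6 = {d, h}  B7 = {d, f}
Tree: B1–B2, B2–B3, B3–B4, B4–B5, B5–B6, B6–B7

A tree decomposition must satisfy three properties: every vertex lies in some bag; for every edge, both endpoints lie together in some bag; and for every vertex, the bags containing it form a connected subtree. Here bags containing vertex h are not connected in the tree, so the decomposition is invalid.

No — bags containing vertex h are not connected in the tree.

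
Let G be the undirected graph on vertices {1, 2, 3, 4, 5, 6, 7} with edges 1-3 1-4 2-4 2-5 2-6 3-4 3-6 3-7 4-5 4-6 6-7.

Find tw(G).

A width-2 tree decomposition is:
Bags: B1 = {3, 4, 6}  B2 = {1, 3, 4}  B3 = {3, 6, 7}  B4 = {2, 4, 6}  B5 = {2, 4, 5}
Tree: B1–B2, B1–B3, B1–B4, B4–B5
Every bag has size at most 3, so the width is 3 − 1 = 2 and tw(G) ≤ 2. Conversely, {1, 3, 4} is a clique of size 3, and the vertices of any clique must share a bag in every tree decomposition; so some bag has ≥ 3 vertices and tw(G) ≥ 2. Therefore the treewidth is 2.

2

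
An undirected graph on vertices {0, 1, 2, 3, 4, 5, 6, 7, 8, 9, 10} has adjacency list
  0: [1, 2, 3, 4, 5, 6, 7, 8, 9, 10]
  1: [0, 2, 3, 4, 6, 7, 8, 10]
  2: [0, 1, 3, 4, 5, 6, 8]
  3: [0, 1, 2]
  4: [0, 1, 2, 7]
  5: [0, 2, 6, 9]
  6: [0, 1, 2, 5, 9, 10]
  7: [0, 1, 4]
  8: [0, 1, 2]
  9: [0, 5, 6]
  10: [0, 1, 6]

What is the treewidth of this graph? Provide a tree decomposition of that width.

Treewidth 3.
One optimal decomposition is:
Bags: B1 = {0, 1, 2, 8}  B2 = {0, 1, 2, 6}  B3 = {0, 2, 5, 6}  B4 = {0, 1, 6, 10}  B5 = {0, 1, 2, 4}  B6 = {0, 1, 2, 3}  B7 = {0, 1, 4, 7}  B8 = {0, 5, 6, 9}
Tree: B1–B2, B2–B3, B2–B4, B1–B5, B2–B6, B5–B7, B3–B8

Every bag has size at most 4, so the width is 4 − 1 = 3 and tw(G) ≤ 3. For the lower bound, the 4 vertices {0, 1, 2, 8} are pairwise adjacent, and any tree decomposition puts a clique entirely inside one bag — forcing width ≥ 3. Hence tw(G) = 3 exactly.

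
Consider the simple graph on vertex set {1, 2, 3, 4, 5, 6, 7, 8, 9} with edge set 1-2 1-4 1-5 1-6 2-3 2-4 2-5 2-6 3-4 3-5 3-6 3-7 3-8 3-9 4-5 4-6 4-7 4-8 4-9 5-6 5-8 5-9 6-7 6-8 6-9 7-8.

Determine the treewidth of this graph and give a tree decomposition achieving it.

Each bag holds 5 vertices, so the decomposition has width 4, which upper-bounds the treewidth. On the other hand G contains the 5-clique {1, 2, 4, 5, 6}. A clique must lie in a single bag of any decomposition, so no decomposition can have width below 4. Combining the bounds, tw(G) = 4.

Treewidth 4.
Bags: B1 = {2, 3, 4, 5, 6}  B2 = {3, 4, 5, 6, 8}  B3 = {3, 4, 6, 7, 8}  B4 = {1, 2, 4, 5, 6}  B5 = {3, 4, 5, 6, 9}
Tree: B1–B2, B2–B3, B1–B4, B2–B5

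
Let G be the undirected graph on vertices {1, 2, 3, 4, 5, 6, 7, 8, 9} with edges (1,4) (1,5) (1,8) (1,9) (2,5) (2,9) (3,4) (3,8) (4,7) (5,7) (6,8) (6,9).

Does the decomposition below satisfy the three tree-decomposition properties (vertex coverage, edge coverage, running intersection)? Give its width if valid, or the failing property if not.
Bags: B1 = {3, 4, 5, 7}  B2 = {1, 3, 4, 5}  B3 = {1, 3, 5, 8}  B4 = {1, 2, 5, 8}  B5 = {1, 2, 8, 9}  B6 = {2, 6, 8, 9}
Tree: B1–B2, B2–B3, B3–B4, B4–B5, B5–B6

Every vertex of G appears in some bag (union = {1, 2, 3, 4, 5, 6, 7, 8, 9}); every edge is covered by a bag; and for each vertex v the set of bags containing v is connected in the bag tree. The decomposition is therefore valid. The largest bag has 4 vertices, so the width is 3.

Yes; width 3.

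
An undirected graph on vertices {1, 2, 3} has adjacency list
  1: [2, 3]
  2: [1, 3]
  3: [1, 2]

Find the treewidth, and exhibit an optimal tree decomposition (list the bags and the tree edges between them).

Treewidth 2.
Bags: B1 = {1, 2, 3}
Tree: (single bag)

With just one bag of size 3, the width is 3 − 1 = 2, so tw(G) ≤ 2. Conversely, {1, 2, 3} is a clique of size 3, and the vertices of any clique must share a bag in every tree decomposition; so some bag has ≥ 3 vertices and tw(G) ≥ 2. The upper and lower bounds meet at 2, so that is the treewidth.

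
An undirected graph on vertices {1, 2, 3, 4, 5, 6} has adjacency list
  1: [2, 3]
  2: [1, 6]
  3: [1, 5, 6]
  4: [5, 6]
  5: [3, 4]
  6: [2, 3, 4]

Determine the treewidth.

A width-2 tree decomposition is:
Bags: B1 = {4, 5, 6}  B2 = {3, 5, 6}  B3 = {2, 3, 6}  B4 = {1, 2, 3}
Tree: B1–B2, B2–B3, B3–B4
The largest bag has 3 vertices, giving width 2; this decomposition certifies tw(G) ≤ 2. For the lower bound, G contains the cycle 4–5–3–6–4, so G is not a forest; only forests have treewidth ≤ 1, hence tw(G) ≥ 2. Therefore the treewidth is 2.

2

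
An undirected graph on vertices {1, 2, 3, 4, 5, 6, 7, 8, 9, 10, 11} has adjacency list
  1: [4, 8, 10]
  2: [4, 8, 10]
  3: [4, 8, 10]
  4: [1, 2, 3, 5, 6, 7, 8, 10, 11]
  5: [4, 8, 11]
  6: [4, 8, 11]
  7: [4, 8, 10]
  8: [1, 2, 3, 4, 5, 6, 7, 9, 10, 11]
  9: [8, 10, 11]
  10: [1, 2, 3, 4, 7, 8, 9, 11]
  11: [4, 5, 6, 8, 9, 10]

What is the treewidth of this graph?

3

A width-3 tree decomposition is:
Bags: B1 = {4, 8, 10, 11}  B2 = {8, 9, 10, 11}  B3 = {4, 5, 8, 11}  B4 = {2, 4, 8, 10}  B5 = {3, 4, 8, 10}  B6 = {4, 7, 8, 10}  B7 = {4, 6, 8, 11}  B8 = {1, 4, 8, 10}
Tree: B1–B2, B1–B3, B1–B4, B1–B5, B4–B6, B3–B7, B4–B8
The largest bag has 4 vertices, giving width 3; this decomposition certifies tw(G) ≤ 3. On the other hand G contains the 4-clique {8, 9, 10, 11}. A clique must lie in a single bag of any decomposition, so no decomposition can have width below 3. The upper and lower bounds meet at 3, so that is the treewidth.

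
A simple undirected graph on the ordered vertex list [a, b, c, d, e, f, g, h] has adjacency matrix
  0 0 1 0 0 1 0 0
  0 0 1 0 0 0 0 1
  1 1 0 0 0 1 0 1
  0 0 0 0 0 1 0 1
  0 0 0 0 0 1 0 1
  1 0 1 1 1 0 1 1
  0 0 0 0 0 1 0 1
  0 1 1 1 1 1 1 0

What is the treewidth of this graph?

A width-2 tree decomposition is:
Bags: B1 = {d, f, h}  B2 = {f, g, h}  B3 = {c, f, h}  B4 = {a, c, f}  B5 = {b, c, h}  B6 = {e, f, h}
Tree: B1–B2, B1–B3, B3–B4, B3–B5, B1–B6
Every bag has size at most 3, so the width is 3 − 1 = 2 and tw(G) ≤ 2. Conversely, {d, f, h} is a clique of size 3, and the vertices of any clique must share a bag in every tree decomposition; so some bag has ≥ 3 vertices and tw(G) ≥ 2. Combining the bounds, tw(G) = 2.

2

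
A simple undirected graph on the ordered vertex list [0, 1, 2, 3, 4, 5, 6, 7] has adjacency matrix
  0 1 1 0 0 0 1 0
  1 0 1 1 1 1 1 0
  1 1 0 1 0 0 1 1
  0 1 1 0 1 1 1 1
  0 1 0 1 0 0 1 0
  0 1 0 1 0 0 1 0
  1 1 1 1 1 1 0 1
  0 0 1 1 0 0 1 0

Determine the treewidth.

3

A width-3 tree decomposition is:
Bags: B1 = {1, 3, 4, 6}  B2 = {1, 2, 3, 6}  B3 = {0, 1, 2, 6}  B4 = {1, 3, 5, 6}  B5 = {2, 3, 6, 7}
Tree: B1–B2, B2–B3, B1–B4, B2–B5
Every bag has size at most 4, so the width is 4 − 1 = 3 and tw(G) ≤ 3. On the other hand G contains the 4-clique {0, 1, 2, 6}. A clique must lie in a single bag of any decomposition, so no decomposition can have width below 3. Hence tw(G) = 3 exactly.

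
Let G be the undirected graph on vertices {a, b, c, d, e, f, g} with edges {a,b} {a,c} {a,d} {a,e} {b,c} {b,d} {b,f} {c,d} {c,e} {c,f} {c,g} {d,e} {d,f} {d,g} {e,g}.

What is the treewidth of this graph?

A width-3 tree decomposition is:
Bags: B1 = {a, b, c, d}  B2 = {a, c, d, e}  B3 = {b, c, d, f}  B4 = {c, d, e, g}
Tree: B1–B2, B1–B3, B2–B4
The largest bag has 4 vertices, giving width 3; this decomposition certifies tw(G) ≤ 3. For the lower bound, the 4 vertices {c, d, e, g} are pairwise adjacent, and any tree decomposition puts a clique entirely inside one bag — forcing width ≥ 3. Combining the bounds, tw(G) = 3.

3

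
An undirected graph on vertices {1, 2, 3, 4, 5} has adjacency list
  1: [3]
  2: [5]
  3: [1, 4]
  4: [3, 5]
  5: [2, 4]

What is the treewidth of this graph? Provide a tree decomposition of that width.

Every bag has size at most 2, so the width is 2 − 1 = 1 and tw(G) ≤ 1. Any graph with an edge has treewidth ≥ 1, and G has the edge 2–5. Therefore the treewidth is 1.

Treewidth 1.
Bags: B1 = {2, 5}  B2 = {4, 5}  B3 = {3, 4}  B4 = {1, 3}
Tree: B1–B2, B2–B3, B3–B4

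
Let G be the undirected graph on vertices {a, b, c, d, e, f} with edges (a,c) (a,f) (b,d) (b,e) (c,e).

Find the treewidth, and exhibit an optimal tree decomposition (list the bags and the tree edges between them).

Treewidth 1.
One such decomposition:
Bags: B1 = {b, d}  B2 = {b, e}  B3 = {c, e}  B4 = {a, c}  B5 = {a, f}
Tree: B1–B2, B2–B3, B3–B4, B4–B5

Each bag holds 2 vertices, so the decomposition has width 1, which upper-bounds the treewidth. Since G has at least one edge (e.g. d–b), it is not an edgeless graph, so tw(G) ≥ 1. Hence tw(G) = 1 exactly.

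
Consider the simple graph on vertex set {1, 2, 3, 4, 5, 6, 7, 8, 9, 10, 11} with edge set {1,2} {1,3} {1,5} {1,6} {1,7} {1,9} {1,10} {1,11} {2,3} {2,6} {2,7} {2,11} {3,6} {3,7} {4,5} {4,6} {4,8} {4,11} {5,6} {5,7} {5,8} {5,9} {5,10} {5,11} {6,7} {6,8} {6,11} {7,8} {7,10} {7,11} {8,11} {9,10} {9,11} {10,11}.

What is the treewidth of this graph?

A width-4 tree decomposition is:
Bags: B1 = {4, 5, 6, 8, 11}  B2 = {5, 6, 7, 8, 11}  B3 = {1, 5, 6, 7, 11}  B4 = {1, 2, 6, 7, 11}  B5 = {1, 2, 3, 6, 7}  B6 = {1, 5, 7, 10, 11}  B7 = {1, 5, 9, 10, 11}
Tree: B1–B2, B2–B3, B3–B4, B4–B5, B3–B6, B6–B7
Each bag holds 5 vertices, so the decomposition has width 4, which upper-bounds the treewidth. On the other hand G contains the 5-clique {1, 2, 6, 7, 11}. A clique must lie in a single bag of any decomposition, so no decomposition can have width below 4. Therefore the treewidth is 4.

4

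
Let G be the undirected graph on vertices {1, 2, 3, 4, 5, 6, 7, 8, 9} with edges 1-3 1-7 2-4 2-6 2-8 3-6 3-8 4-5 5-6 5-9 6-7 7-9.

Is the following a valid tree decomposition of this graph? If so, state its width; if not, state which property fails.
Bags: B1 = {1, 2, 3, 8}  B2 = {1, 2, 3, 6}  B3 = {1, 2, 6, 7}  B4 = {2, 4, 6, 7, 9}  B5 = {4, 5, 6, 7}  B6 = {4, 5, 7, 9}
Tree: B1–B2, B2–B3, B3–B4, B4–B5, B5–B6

No — bags containing vertex 9 are not connected in the tree.

A tree decomposition must satisfy three properties: every vertex lies in some bag; for every edge, both endpoints lie together in some bag; and for every vertex, the bags containing it form a connected subtree. Here bags containing vertex 9 are not connected in the tree, so the decomposition is invalid.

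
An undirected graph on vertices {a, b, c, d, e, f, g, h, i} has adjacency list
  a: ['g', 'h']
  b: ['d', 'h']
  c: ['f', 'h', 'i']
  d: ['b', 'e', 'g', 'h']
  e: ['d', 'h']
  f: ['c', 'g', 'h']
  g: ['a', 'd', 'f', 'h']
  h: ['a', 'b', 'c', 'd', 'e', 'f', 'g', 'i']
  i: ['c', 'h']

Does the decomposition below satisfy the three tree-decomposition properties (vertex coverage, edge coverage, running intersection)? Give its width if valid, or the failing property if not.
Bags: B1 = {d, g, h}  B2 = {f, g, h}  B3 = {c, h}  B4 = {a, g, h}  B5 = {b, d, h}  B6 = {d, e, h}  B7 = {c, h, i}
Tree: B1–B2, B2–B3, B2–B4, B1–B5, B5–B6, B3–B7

No — edge (f,c) lies in no bag.

A tree decomposition must satisfy three properties: every vertex lies in some bag; for every edge, both endpoints lie together in some bag; and for every vertex, the bags containing it form a connected subtree. Here edge (f,c) lies in no bag, so the decomposition is invalid.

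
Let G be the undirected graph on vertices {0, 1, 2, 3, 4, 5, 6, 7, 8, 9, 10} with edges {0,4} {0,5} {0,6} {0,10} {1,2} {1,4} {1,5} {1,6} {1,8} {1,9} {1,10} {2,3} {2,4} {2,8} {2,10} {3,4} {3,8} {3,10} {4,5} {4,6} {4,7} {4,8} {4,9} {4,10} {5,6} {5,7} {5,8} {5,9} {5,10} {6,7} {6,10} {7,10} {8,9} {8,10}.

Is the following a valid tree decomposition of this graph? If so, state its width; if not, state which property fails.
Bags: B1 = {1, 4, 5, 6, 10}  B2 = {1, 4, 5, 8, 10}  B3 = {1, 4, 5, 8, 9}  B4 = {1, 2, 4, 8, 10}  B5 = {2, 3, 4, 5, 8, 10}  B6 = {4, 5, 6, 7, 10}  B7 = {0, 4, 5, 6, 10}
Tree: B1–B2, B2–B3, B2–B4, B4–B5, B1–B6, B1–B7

A tree decomposition must satisfy three properties: every vertex lies in some bag; for every edge, both endpoints lie together in some bag; and for every vertex, the bags containing it form a connected subtree. Here bags containing vertex 5 are not connected in the tree, so the decomposition is invalid.

No — bags containing vertex 5 are not connected in the tree.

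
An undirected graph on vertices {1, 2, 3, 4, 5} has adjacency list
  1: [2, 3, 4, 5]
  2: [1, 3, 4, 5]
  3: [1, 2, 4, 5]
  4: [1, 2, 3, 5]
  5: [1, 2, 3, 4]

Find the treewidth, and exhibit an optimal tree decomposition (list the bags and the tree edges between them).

With just one bag of size 5, the width is 5 − 1 = 4, so tw(G) ≤ 4. Conversely, {1, 2, 3, 4, 5} is a clique of size 5, and the vertices of any clique must share a bag in every tree decomposition; so some bag has ≥ 5 vertices and tw(G) ≥ 4. Combining the bounds, tw(G) = 4.

Treewidth 4.
Bags: B1 = {1, 2, 3, 4, 5}
Tree: (single bag)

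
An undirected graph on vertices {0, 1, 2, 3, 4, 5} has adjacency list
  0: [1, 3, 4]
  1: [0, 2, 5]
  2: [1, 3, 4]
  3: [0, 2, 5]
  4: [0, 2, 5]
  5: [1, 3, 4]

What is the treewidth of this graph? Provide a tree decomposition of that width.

Treewidth 3.
Bags: B1 = {1, 3, 4, 5}  B2 = {0, 1, 3, 4}  B3 = {1, 2, 3, 4}
Tree: B1–B2, B2–B3

Each bag holds 4 vertices, so the decomposition has width 3, which upper-bounds the treewidth. For the lower bound: the 4 vertex sets {3,5}, {0,4}, {1}, {2} are disjoint, each induces a connected subgraph, and every pair is joined by at least one edge of G. Contracting each set to a single vertex therefore yields K_{4} as a minor, and since treewidth is minor-monotone, tw(G) ≥ tw(K_{4}) = 3. Therefore the treewidth is 3.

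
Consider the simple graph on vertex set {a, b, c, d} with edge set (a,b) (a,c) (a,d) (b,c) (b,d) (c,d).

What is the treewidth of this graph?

3

A width-3 tree decomposition is:
Bags: B1 = {a, b, c, d}
Tree: (single bag)
With just one bag of size 4, the width is 4 − 1 = 3, so tw(G) ≤ 3. For the lower bound, the 4 vertices {a, b, c, d} are pairwise adjacent, and any tree decomposition puts a clique entirely inside one bag — forcing width ≥ 3. The upper and lower bounds meet at 3, so that is the treewidth.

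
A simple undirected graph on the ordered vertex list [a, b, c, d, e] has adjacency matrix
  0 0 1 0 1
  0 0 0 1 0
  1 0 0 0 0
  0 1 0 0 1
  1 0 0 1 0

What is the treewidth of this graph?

1

A width-1 tree decomposition is:
Bags: B1 = {b, d}  B2 = {d, e}  B3 = {a, e}  B4 = {a, c}
Tree: B1–B2, B2–B3, B3–B4
The largest bag has 2 vertices, giving width 1; this decomposition certifies tw(G) ≤ 1. Any graph with an edge has treewidth ≥ 1, and G has the edge b–d. Combining the bounds, tw(G) = 1.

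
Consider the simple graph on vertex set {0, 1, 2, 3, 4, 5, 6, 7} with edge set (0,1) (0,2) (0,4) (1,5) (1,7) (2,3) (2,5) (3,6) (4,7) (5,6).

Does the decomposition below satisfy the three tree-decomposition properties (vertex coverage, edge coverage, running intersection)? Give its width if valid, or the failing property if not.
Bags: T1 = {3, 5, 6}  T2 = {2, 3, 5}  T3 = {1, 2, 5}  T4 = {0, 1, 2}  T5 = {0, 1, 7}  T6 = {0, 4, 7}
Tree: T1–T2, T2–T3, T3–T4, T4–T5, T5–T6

Yes; width 2.

Vertex coverage: the bags together contain {0, 1, 2, 3, 4, 5, 6, 7}, the full vertex set. Edge coverage: each edge of G has both endpoints in at least one bag. Running intersection: for every vertex, the bags containing it form a connected subtree. All three properties hold, so this is a valid tree decomposition of width max|bag| − 1 = 2, and hence tw(G) ≤ 2.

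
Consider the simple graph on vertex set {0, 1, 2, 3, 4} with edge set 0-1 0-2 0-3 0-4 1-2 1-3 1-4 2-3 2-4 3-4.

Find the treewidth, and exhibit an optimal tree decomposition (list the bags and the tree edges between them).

With just one bag of size 5, the width is 5 − 1 = 4, so tw(G) ≤ 4. On the other hand G contains the 5-clique {0, 1, 2, 3, 4}. A clique must lie in a single bag of any decomposition, so no decomposition can have width below 4. Therefore the treewidth is 4.

Treewidth 4.
One optimal decomposition is:
Bags: B1 = {0, 1, 2, 3, 4}
Tree: (single bag)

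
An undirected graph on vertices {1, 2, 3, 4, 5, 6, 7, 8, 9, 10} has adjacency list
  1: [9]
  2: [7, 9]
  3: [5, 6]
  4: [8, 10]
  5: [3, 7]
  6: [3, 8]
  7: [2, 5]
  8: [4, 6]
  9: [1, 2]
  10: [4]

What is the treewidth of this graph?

A width-1 tree decomposition is:
Bags: B1 = {1, 9}  B2 = {2, 9}  B3 = {2, 7}  B4 = {5, 7}  B5 = {3, 5}  B6 = {3, 6}  B7 = {6, 8}  B8 = {4, 8}  B9 = {4, 10}
Tree: B1–B2, B2–B3, B3–B4, B4–B5, B5–B6, B6–B7, B7–B8, B8–B9
Each bag holds 2 vertices, so the decomposition has width 1, which upper-bounds the treewidth. Any graph with an edge has treewidth ≥ 1, and G has the edge 1–9. The upper and lower bounds meet at 1, so that is the treewidth.

1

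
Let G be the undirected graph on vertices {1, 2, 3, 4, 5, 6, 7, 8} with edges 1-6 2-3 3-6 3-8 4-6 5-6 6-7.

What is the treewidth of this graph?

A width-1 tree decomposition is:
Bags: B1 = {3, 8}  B2 = {2, 3}  B3 = {3, 6}  B4 = {1, 6}  B5 = {5, 6}  B6 = {6, 7}  B7 = {4, 6}
Tree: B1–B2, B2–B3, B3–B4, B4–B5, B3–B6, B5–B7
The largest bag has 2 vertices, giving width 1; this decomposition certifies tw(G) ≤ 1. Any graph with an edge has treewidth ≥ 1, and G has the edge 3–8. Combining the bounds, tw(G) = 1.

1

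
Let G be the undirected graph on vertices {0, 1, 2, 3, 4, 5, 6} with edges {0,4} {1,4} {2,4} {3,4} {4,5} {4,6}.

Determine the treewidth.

A width-1 tree decomposition is:
Bags: B1 = {3, 4}  B2 = {2, 4}  B3 = {1, 4}  B4 = {4, 6}  B5 = {0, 4}  B6 = {4, 5}
Tree: B1–B2, B1–B3, B1–B4, B3–B5, B4–B6
Each bag holds 2 vertices, so the decomposition has width 1, which upper-bounds the treewidth. Any graph with an edge has treewidth ≥ 1, and G has the edge 4–3. The upper and lower bounds meet at 1, so that is the treewidth.

1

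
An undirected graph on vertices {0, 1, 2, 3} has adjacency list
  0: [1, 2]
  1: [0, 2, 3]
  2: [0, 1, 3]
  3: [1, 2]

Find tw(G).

A width-2 tree decomposition is:
Bags: B1 = {1, 2, 3}  B2 = {0, 1, 2}
Tree: B1–B2
The largest bag has 3 vertices, giving width 2; this decomposition certifies tw(G) ≤ 2. For the lower bound, the 3 vertices {0, 1, 2} are pairwise adjacent, and any tree decomposition puts a clique entirely inside one bag — forcing width ≥ 2. Combining the bounds, tw(G) = 2.

2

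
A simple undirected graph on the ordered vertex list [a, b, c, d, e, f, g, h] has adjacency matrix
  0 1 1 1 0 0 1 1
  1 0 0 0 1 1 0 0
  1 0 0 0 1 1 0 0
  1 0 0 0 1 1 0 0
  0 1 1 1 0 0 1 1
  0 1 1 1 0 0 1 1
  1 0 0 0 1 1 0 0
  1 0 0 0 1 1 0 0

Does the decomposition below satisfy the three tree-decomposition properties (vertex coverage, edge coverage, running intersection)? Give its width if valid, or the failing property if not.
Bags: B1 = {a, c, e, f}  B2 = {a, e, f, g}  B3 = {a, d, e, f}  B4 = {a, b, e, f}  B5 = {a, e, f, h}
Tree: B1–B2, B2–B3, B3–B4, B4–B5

Every vertex of G appears in some bag (union = {a, b, c, d, e, f, g, h}); every edge is covered by a bag; and for each vertex v the set of bags containing v is connected in the bag tree. The decomposition is therefore valid. The largest bag has 4 vertices, so the width is 3.

Yes; width 3.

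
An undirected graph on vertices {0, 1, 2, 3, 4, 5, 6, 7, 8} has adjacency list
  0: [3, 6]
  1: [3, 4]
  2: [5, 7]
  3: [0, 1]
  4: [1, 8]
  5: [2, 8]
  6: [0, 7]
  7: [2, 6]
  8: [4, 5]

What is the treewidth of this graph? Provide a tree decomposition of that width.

Treewidth 2.
One optimal decomposition is:
Bags: B1 = {2, 5, 8}  B2 = {2, 7, 8}  B3 = {6, 7, 8}  B4 = {0, 6, 8}  B5 = {0, 3, 8}  B6 = {1, 3, 8}  B7 = {1, 4, 8}
Tree: B1–B2, B2–B3, B3–B4, B4–B5, B5–B6, B6–B7

Every bag has size at most 3, so the width is 3 − 1 = 2 and tw(G) ≤ 2. The edges 8–5–2–7–6–0–3–1–4–8 form a cycle, so G is not a tree and its treewidth is at least 2. The upper and lower bounds meet at 2, so that is the treewidth.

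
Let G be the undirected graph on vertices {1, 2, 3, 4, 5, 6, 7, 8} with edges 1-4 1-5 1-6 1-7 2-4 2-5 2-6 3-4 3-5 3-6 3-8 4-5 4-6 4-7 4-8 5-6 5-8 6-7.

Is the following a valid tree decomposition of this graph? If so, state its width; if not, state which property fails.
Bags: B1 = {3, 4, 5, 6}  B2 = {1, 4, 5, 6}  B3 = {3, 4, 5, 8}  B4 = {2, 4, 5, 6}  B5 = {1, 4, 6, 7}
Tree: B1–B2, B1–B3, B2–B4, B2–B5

Yes; width 3.

Checking the three conditions: (i) the bags cover all of {1, 2, 3, 4, 5, 6, 7, 8}; (ii) for each edge, some bag contains both endpoints; (iii) the bags containing any fixed vertex form a subtree. All hold, so the decomposition is valid with width 4 − 1 = 3.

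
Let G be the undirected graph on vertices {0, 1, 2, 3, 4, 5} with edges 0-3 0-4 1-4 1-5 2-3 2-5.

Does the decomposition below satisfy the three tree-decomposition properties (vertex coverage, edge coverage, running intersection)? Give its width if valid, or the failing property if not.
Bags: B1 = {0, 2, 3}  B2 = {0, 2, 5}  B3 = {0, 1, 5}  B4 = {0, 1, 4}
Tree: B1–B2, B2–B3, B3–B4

Vertex coverage: the bags together contain {0, 1, 2, 3, 4, 5}, the full vertex set. Edge coverage: each edge of G has both endpoints in at least one bag. Running intersection: for every vertex, the bags containing it form a connected subtree. All three properties hold, so this is a valid tree decomposition of width max|bag| − 1 = 2, and hence tw(G) ≤ 2.

Yes; width 2.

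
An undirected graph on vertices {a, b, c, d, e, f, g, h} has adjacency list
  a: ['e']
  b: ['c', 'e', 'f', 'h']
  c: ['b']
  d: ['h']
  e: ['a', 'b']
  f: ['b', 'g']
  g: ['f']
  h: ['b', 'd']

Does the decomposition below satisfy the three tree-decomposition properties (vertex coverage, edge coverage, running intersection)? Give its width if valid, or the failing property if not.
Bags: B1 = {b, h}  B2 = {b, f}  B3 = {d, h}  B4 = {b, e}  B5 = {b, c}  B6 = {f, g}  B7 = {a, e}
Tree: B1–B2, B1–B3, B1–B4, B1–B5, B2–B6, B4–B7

Every vertex of G appears in some bag (union = {a, b, c, d, e, f, g, h}); every edge is covered by a bag; and for each vertex v the set of bags containing v is connected in the bag tree. The decomposition is therefore valid. The largest bag has 2 vertices, so the width is 1.

Yes; width 1.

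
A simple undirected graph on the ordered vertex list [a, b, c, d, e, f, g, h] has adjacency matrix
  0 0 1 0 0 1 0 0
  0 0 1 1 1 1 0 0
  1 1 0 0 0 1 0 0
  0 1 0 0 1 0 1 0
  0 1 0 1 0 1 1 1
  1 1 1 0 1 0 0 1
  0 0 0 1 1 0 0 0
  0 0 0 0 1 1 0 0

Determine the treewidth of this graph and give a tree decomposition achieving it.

Each bag holds 3 vertices, so the decomposition has width 2, which upper-bounds the treewidth. On the other hand G contains the 3-clique {d, e, g}. A clique must lie in a single bag of any decomposition, so no decomposition can have width below 2. The upper and lower bounds meet at 2, so that is the treewidth.

Treewidth 2.
One such decomposition:
Bags: B1 = {b, e, f}  B2 = {b, d, e}  B3 = {e, f, h}  B4 = {b, c, f}  B5 = {a, c, f}  B6 = {d, e, g}
Tree: B1–B2, B1–B3, B1–B4, B4–B5, B2–B6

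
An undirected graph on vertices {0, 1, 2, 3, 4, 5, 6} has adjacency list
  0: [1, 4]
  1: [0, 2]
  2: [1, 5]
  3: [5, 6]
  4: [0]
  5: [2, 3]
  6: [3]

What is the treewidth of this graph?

1

A width-1 tree decomposition is:
Bags: B1 = {0, 4}  B2 = {0, 1}  B3 = {1, 2}  B4 = {2, 5}  B5 = {3, 5}  B6 = {3, 6}
Tree: B1–B2, B2–B3, B3–B4, B4–B5, B5–B6
Every bag has size at most 2, so the width is 2 − 1 = 1 and tw(G) ≤ 1. G has an edge, so its treewidth is at least 1. Combining the bounds, tw(G) = 1.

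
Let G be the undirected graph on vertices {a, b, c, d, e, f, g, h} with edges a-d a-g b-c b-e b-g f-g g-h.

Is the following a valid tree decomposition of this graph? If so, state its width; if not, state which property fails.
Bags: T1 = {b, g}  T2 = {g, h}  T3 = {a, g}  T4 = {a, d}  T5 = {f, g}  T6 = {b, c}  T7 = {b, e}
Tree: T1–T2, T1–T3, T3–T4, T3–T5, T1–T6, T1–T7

Yes; width 1.

Vertex coverage: the bags together contain {a, b, c, d, e, f, g, h}, the full vertex set. Edge coverage: each edge of G has both endpoints in at least one bag. Running intersection: for every vertex, the bags containing it form a connected subtree. All three properties hold, so this is a valid tree decomposition of width max|bag| − 1 = 1, and hence tw(G) ≤ 1.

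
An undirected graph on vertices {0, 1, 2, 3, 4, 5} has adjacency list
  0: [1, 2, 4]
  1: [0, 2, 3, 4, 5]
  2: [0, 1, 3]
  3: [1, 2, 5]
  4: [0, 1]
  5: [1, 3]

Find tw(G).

2

A width-2 tree decomposition is:
Bags: B1 = {1, 2, 3}  B2 = {0, 1, 2}  B3 = {0, 1, 4}  B4 = {1, 3, 5}
Tree: B1–B2, B2–B3, B1–B4
Each bag holds 3 vertices, so the decomposition has width 2, which upper-bounds the treewidth. On the other hand G contains the 3-clique {0, 1, 2}. A clique must lie in a single bag of any decomposition, so no decomposition can have width below 2. Hence tw(G) = 2 exactly.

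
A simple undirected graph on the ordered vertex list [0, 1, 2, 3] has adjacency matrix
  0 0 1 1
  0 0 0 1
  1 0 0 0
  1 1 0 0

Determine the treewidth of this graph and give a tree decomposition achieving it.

Every bag has size at most 2, so the width is 2 − 1 = 1 and tw(G) ≤ 1. Since G has at least one edge (e.g. 2–0), it is not an edgeless graph, so tw(G) ≥ 1. Therefore the treewidth is 1.

Treewidth 1.
One optimal decomposition is:
Bags: B1 = {0, 2}  B2 = {0, 3}  B3 = {1, 3}
Tree: B1–B2, B2–B3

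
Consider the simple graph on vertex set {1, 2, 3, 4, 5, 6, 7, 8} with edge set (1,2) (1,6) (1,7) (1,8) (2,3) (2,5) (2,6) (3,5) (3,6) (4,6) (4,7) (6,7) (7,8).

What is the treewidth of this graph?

A width-2 tree decomposition is:
Bags: B1 = {2, 3, 6}  B2 = {2, 3, 5}  B3 = {1, 2, 6}  B4 = {1, 6, 7}  B5 = {4, 6, 7}  B6 = {1, 7, 8}
Tree: B1–B2, B1–B3, B3–B4, B4–B5, B4–B6
Every bag has size at most 3, so the width is 3 − 1 = 2 and tw(G) ≤ 2. Conversely, {1, 7, 8} is a clique of size 3, and the vertices of any clique must share a bag in every tree decomposition; so some bag has ≥ 3 vertices and tw(G) ≥ 2. Hence tw(G) = 2 exactly.

2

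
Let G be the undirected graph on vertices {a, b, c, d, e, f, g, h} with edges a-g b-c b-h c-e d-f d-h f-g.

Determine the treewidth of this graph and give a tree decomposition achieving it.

Treewidth 1.
One such decomposition:
Bags: B1 = {a, g}  B2 = {f, g}  B3 = {d, f}  B4 = {d, h}  B5 = {b, h}  B6 = {b, c}  B7 = {c, e}
Tree: B1–B2, B2–B3, B3–B4, B4–B5, B5–B6, B6–B7

The largest bag has 2 vertices, giving width 1; this decomposition certifies tw(G) ≤ 1. Any graph with an edge has treewidth ≥ 1, and G has the edge a–g. Combining the bounds, tw(G) = 1.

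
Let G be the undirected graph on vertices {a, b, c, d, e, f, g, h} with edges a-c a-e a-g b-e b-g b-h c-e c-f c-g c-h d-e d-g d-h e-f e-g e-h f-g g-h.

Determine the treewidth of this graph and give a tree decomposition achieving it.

Every bag has size at most 4, so the width is 4 − 1 = 3 and tw(G) ≤ 3. On the other hand G contains the 4-clique {a, c, e, g}. A clique must lie in a single bag of any decomposition, so no decomposition can have width below 3. Combining the bounds, tw(G) = 3.

Treewidth 3.
Bags: B1 = {c, e, g, h}  B2 = {b, e, g, h}  B3 = {c, e, f, g}  B4 = {a, c, e, g}  B5 = {d, e, g, h}
Tree: B1–B2, B1–B3, B1–B4, B1–B5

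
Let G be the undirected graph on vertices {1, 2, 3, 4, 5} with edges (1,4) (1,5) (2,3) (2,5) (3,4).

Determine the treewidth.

2

A width-2 tree decomposition is:
Bags: B1 = {1, 4, 5}  B2 = {2, 4, 5}  B3 = {2, 3, 4}
Tree: B1–B2, B2–B3
Each bag holds 3 vertices, so the decomposition has width 2, which upper-bounds the treewidth. For the lower bound, G contains the cycle 4–1–5–2–3–4, so G is not a forest; only forests have treewidth ≤ 1, hence tw(G) ≥ 2. Hence tw(G) = 2 exactly.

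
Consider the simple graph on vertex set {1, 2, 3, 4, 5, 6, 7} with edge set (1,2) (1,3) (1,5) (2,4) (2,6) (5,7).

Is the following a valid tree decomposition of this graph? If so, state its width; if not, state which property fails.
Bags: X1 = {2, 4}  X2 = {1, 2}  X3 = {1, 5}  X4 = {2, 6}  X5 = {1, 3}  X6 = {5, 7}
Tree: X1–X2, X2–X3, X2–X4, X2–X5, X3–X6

Yes; width 1.

Every vertex of G appears in some bag (union = {1, 2, 3, 4, 5, 6, 7}); every edge is covered by a bag; and for each vertex v the set of bags containing v is connected in the bag tree. The decomposition is therefore valid. The largest bag has 2 vertices, so the width is 1.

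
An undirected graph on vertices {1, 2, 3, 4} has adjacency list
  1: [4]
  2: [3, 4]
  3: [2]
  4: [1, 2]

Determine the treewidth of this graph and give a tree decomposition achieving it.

Each bag holds 2 vertices, so the decomposition has width 1, which upper-bounds the treewidth. Any graph with an edge has treewidth ≥ 1, and G has the edge 1–4. Combining the bounds, tw(G) = 1.

Treewidth 1.
Bags: B1 = {1, 4}  B2 = {2, 4}  B3 = {2, 3}
Tree: B1–B2, B2–B3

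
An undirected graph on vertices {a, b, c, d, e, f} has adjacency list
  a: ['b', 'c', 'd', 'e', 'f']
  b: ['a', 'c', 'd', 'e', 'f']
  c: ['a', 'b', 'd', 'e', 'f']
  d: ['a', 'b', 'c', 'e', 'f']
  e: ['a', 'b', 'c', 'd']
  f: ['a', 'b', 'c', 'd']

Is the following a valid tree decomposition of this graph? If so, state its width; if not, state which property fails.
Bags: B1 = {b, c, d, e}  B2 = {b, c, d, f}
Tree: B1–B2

A tree decomposition must satisfy three properties: every vertex lies in some bag; for every edge, both endpoints lie together in some bag; and for every vertex, the bags containing it form a connected subtree. Here vertex a appears in no bag, so the decomposition is invalid.

No — vertex a appears in no bag.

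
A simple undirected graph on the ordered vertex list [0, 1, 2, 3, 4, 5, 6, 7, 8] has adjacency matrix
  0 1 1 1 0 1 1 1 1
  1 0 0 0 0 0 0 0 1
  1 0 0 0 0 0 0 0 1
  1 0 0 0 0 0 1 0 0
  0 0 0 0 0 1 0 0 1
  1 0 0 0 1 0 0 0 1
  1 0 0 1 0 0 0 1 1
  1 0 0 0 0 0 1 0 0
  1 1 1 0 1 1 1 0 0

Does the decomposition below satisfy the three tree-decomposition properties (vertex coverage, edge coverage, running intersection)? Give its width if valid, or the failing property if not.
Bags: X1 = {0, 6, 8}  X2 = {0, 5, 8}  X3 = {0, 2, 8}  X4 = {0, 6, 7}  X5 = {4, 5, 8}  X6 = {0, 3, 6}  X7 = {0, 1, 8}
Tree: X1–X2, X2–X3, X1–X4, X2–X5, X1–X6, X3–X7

Yes; width 2.

Vertex coverage: the bags together contain {0, 1, 2, 3, 4, 5, 6, 7, 8}, the full vertex set. Edge coverage: each edge of G has both endpoints in at least one bag. Running intersection: for every vertex, the bags containing it form a connected subtree. All three properties hold, so this is a valid tree decomposition of width max|bag| − 1 = 2, and hence tw(G) ≤ 2.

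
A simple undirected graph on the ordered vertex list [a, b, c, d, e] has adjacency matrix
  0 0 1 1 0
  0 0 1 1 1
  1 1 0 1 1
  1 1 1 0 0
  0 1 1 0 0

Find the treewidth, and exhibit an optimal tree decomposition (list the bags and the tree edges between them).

Treewidth 2.
One such decomposition:
Bags: B1 = {a, c, d}  B2 = {b, c, d}  B3 = {b, c, e}
Tree: B1–B2, B2–B3

Every bag has size at most 3, so the width is 3 − 1 = 2 and tw(G) ≤ 2. Conversely, {a, c, d} is a clique of size 3, and the vertices of any clique must share a bag in every tree decomposition; so some bag has ≥ 3 vertices and tw(G) ≥ 2. Combining the bounds, tw(G) = 2.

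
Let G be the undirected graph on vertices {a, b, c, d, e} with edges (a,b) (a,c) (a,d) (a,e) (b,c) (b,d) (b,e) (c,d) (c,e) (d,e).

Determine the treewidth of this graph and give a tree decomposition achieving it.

A single bag containing all 5 vertices is trivially a valid decomposition of width 4. Conversely, {a, b, c, d, e} is a clique of size 5, and the vertices of any clique must share a bag in every tree decomposition; so some bag has ≥ 5 vertices and tw(G) ≥ 4. The upper and lower bounds meet at 4, so that is the treewidth.

Treewidth 4.
One optimal decomposition is:
Bags: B1 = {a, b, c, d, e}
Tree: (single bag)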